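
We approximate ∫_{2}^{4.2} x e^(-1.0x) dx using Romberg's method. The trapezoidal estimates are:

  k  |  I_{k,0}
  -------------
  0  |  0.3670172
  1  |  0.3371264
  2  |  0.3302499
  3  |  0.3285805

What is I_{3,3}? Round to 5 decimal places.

0.32803

Richardson extrapolation on the trapezoidal column (denominator 4−1=3):
I_{1,1} = (4·0.3371264 − 0.3670172) / 3 = 0.3271628
I_{2,1} = (4·0.3302499 − 0.3371264) / 3 = 0.3279577
I_{3,1} = 0.3285805 + (0.3285805 − 0.3302499)/3 = 0.3280240
I_{2,2} = (16·0.3279577 − 0.3271628) / 15 = 0.3280107
I_{3,2} = 0.3280240 + (0.3280240 − 0.3279577)/15 = 0.3280284
I_{3,3} = (64·0.3280284 − 0.3280107) / 63 = 0.3280287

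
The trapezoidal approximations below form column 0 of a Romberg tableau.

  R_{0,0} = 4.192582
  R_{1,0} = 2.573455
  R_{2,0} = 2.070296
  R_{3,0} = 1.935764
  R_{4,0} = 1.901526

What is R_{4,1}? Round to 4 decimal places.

1.8901

Richardson extrapolation on the trapezoidal column (denominator 4−1=3):
R_{4,1} = (4·1.901526 − 1.935764) / 3 = 1.890113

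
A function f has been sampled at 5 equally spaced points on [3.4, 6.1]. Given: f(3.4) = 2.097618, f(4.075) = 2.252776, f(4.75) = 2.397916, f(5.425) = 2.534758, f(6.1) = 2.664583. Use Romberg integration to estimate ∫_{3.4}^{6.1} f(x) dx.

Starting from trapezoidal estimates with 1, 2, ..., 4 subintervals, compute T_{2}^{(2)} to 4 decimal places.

6.4593

T_{0}^{(0)} (trapezoid, 1 panel, h=2.7000): 6.428971
T_{1}^{(0)} (trapezoid, 2 panels, h=1.3500): 6.451672
T_{2}^{(0)} (trapezoid, 4 panels, h=0.6750): 6.457422
T_{1}^{(1)} = 6.451672 + (6.451672 − 6.428971)/3 = 6.459239
T_{2}^{(1)} = 6.457422 + (6.457422 − 6.451672)/3 = 6.459339
T_{2}^{(2)} = 6.459339 + (6.459339 − 6.459239)/15 = 6.459346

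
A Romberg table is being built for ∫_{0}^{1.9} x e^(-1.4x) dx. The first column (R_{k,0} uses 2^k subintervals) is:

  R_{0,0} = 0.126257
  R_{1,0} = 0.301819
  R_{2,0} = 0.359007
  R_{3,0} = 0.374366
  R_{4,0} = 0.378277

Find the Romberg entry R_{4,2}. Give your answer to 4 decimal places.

0.3796

R_{3,1} = 0.374366 + (0.374366 − 0.359007)/3 = 0.379486
R_{4,1} = (4·0.378277 − 0.374366) / 3 = 0.379581
R_{4,2} = (16·0.379581 − 0.379486) / 15 = 0.379587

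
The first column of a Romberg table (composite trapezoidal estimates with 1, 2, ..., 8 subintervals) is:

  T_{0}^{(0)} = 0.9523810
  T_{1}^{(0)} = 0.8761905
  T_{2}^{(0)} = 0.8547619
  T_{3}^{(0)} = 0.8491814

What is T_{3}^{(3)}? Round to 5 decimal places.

Richardson extrapolation on the trapezoidal column (denominator 4−1=3):
T_{1}^{(1)} = 0.8761905 + (0.8761905 − 0.9523810)/3 = 0.8507937
T_{2}^{(1)} = 0.8547619 + (0.8547619 − 0.8761905)/3 = 0.8476190
T_{3}^{(1)} = (4·0.8491814 − 0.8547619) / 3 = 0.8473212
T_{2}^{(2)} = (16·0.8476190 − 0.8507937) / 15 = 0.8474074
T_{3}^{(2)} = 0.8473212 + (0.8473212 − 0.8476190)/15 = 0.8473013
T_{3}^{(3)} = (64·0.8473013 − 0.8474074) / 63 = 0.8472996

0.84730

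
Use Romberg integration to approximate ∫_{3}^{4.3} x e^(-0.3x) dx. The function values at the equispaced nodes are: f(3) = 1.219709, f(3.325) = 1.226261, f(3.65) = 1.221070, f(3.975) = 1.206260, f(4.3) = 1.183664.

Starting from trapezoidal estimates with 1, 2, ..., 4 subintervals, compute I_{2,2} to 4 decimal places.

I_{0,0} (trapezoid, 1 panel, h=1.3000): 1.562192
I_{1,0} (trapezoid, 2 panels, h=0.6500): 1.574792
I_{2,0} (trapezoid, 4 panels, h=0.3250): 1.577965
I_{1,1} = 1.574792 + (1.574792 − 1.562192)/3 = 1.578992
I_{2,1} = 1.577965 + (1.577965 − 1.574792)/3 = 1.579023
I_{2,2} = 1.579023 + (1.579023 − 1.578992)/15 = 1.579025

1.5790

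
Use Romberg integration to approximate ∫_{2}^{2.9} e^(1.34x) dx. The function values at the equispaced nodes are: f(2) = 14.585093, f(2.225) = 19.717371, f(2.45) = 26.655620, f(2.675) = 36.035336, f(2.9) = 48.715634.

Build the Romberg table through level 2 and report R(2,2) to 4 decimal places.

25.4706

R(0,0) (trapezoid, 1 panel, h=0.9000): 28.485327
R(1,0) (trapezoid, 2 panels, h=0.4500): 26.237693
R(2,0) (trapezoid, 4 panels, h=0.2250): 25.663205
R(1,1) = 26.237693 + (26.237693 − 28.485327)/3 = 25.488482
R(2,1) = 25.663205 + (25.663205 − 26.237693)/3 = 25.471709
R(2,2) = 25.471709 + (25.471709 − 25.488482)/15 = 25.470591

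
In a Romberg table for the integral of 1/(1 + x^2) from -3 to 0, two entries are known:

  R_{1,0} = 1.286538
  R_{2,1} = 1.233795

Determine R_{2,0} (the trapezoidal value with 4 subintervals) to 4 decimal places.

From R_{2,1} = (4·R_{2,0} − R_{1,0})/3, solve for R_{2,0}:
4·R_{2,0} = 3·1.233795 + 1.286538 = 4.987923
R_{2,0} = 1.246981

1.2470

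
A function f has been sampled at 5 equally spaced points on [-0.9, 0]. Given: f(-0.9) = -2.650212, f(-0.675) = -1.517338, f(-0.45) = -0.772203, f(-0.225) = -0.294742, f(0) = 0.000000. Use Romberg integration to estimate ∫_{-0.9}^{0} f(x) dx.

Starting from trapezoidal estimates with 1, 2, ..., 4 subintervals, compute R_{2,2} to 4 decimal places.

R_{0,0} (trapezoid, 1 panel, h=0.9000): -1.192595
R_{1,0} (trapezoid, 2 panels, h=0.4500): -0.943789
R_{2,0} (trapezoid, 4 panels, h=0.2250): -0.879613
R_{1,1} = -0.943789 + (-0.943789 − (-1.192595))/3 = -0.860854
R_{2,1} = -0.879613 + (-0.879613 − (-0.943789))/3 = -0.858221
R_{2,2} = -0.858221 + (-0.858221 − (-0.860854))/15 = -0.858045

-0.8580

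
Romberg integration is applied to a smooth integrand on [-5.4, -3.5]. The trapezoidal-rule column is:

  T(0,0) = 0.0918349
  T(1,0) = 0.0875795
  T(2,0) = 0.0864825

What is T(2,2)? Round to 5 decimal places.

T(1,1) = (4·0.0875795 − 0.0918349) / 3 = 0.0861610
T(2,1) = 0.0864825 + (0.0864825 − 0.0875795)/3 = 0.0861168
T(2,2) = 0.0861168 + (0.0861168 − 0.0861610)/15 = 0.0861139

0.08611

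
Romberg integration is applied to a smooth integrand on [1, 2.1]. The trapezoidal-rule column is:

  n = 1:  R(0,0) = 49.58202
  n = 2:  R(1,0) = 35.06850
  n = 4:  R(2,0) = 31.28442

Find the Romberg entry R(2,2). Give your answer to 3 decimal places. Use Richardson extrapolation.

R(1,1) = (4·35.06850 − 49.58202) / 3 = 30.23066
R(2,1) = (4·31.28442 − 35.06850) / 3 = 30.02306
R(2,2) = 30.02306 + (30.02306 − 30.23066)/15 = 30.00922

30.009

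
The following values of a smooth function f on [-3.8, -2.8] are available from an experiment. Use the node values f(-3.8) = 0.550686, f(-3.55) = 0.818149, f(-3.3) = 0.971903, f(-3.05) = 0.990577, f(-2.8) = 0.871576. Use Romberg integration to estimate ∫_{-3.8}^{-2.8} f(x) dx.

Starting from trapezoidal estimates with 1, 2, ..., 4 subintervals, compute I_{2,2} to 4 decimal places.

I_{0,0} (trapezoid, 1 panel, h=1.0000): 0.711131
I_{1,0} (trapezoid, 2 panels, h=0.5000): 0.841517
I_{2,0} (trapezoid, 4 panels, h=0.2500): 0.872940
I_{1,1} = 0.841517 + (0.841517 − 0.711131)/3 = 0.884979
I_{2,1} = 0.872940 + (0.872940 − 0.841517)/3 = 0.883414
I_{2,2} = 0.883414 + (0.883414 − 0.884979)/15 = 0.883310

0.8833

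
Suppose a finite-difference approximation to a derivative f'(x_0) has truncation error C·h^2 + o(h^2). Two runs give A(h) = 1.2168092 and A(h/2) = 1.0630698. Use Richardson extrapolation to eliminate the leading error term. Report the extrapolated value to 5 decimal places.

The leading error scales as h^2; refining by a factor of 2 reduces it by 2^2 = 4.
Extrapolated value = (4·A(h/2) − A(h)) / (4 − 1)
= (4·1.0630698 − 1.2168092) / 3
= 3.0354700 / 3 = 1.0118233

1.01182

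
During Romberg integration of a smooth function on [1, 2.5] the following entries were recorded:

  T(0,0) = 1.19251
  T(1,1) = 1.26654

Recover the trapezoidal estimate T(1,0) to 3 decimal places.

From T(1,1) = (4·T(1,0) − T(0,0))/3, solve for T(1,0):
4·T(1,0) = 3·1.26654 + 1.19251 = 4.99213
T(1,0) = 1.24803

1.248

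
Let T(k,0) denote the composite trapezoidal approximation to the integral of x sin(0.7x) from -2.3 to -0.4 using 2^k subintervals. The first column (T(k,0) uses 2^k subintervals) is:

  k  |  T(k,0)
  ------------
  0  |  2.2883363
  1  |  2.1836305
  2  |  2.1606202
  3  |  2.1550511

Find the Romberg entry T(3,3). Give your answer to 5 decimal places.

Richardson extrapolation on the trapezoidal column (denominator 4−1=3):
T(1,1) = (4·2.1836305 − 2.2883363) / 3 = 2.1487286
T(2,1) = (4·2.1606202 − 2.1836305) / 3 = 2.1529501
T(3,1) = 2.1550511 + (2.1550511 − 2.1606202)/3 = 2.1531947
T(2,2) = 2.1529501 + (2.1529501 − 2.1487286)/15 = 2.1532315
T(3,2) = 2.1531947 + (2.1531947 − 2.1529501)/15 = 2.1532110
T(3,3) = (64·2.1532110 − 2.1532315) / 63 = 2.1532107
(Column j=1 coincides with Simpson's rule on the same nodes.)

2.15321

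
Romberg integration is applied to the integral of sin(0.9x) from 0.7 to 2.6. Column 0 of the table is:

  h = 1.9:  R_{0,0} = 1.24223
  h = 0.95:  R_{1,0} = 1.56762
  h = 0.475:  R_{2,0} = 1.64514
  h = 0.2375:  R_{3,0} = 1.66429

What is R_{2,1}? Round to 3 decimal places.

1.671

R_{2,1} = (4·1.64514 − 1.56762) / 3 = 1.67098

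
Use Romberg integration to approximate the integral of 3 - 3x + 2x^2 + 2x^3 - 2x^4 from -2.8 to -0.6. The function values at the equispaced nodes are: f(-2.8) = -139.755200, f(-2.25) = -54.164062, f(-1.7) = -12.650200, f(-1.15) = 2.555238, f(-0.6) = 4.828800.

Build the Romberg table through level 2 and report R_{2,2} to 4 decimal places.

R_{0,0} (trapezoid, 1 panel, h=2.2000): -148.419040
R_{1,0} (trapezoid, 2 panels, h=1.1000): -88.124740
R_{2,0} (trapezoid, 4 panels, h=0.5500): -72.447223
R_{1,1} = -88.124740 + (-88.124740 − (-148.419040))/3 = -68.026640
R_{2,1} = -72.447223 + (-72.447223 − (-88.124740))/3 = -67.221384
R_{2,2} = -67.221384 + (-67.221384 − (-68.026640))/15 = -67.167700

-67.1677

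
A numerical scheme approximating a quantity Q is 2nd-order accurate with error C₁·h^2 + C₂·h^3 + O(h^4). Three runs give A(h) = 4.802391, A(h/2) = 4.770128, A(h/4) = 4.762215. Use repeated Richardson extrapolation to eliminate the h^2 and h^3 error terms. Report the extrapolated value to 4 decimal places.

4.7596

First eliminate the h^2 term (factor 2^2 = 4):
  B₁ = (4·4.770128 − 4.802391)/3 = 4.759374
  B₂ = (4·4.762215 − 4.770128)/3 = 4.759577
Then eliminate the h^3 term (factor 2^3 = 8):
  (8·4.759577 − 4.759374)/7 = 4.759606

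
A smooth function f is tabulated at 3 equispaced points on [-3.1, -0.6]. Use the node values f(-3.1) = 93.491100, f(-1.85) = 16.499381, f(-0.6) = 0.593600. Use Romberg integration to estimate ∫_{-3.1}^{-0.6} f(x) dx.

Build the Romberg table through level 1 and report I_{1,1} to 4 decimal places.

I_{0,0} (trapezoid, 1 panel, h=2.5000): 117.605875
I_{1,0} (trapezoid, 2 panels, h=1.2500): 79.427164
I_{1,1} = 79.427164 + (79.427164 − 117.605875)/3 = 66.700927

66.7009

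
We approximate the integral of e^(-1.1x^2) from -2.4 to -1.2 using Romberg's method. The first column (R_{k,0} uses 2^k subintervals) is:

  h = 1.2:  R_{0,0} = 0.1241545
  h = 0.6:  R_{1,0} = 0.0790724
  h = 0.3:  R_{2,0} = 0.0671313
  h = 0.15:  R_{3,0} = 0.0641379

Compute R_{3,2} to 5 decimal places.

Richardson extrapolation on the trapezoidal column (denominator 4−1=3):
R_{2,1} = 0.0671313 + (0.0671313 − 0.0790724)/3 = 0.0631509
R_{3,1} = 0.0641379 + (0.0641379 − 0.0671313)/3 = 0.0631401
R_{3,2} = 0.0631401 + (0.0631401 − 0.0631509)/15 = 0.0631394

0.06314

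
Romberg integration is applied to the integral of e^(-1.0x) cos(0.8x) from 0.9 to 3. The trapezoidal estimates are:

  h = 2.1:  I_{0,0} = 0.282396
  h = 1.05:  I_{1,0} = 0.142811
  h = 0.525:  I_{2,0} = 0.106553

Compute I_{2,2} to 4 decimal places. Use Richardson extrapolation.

Richardson extrapolation on the trapezoidal column (denominator 4−1=3):
I_{1,1} = (4·0.142811 − 0.282396) / 3 = 0.096283
I_{2,1} = 0.106553 + (0.106553 − 0.142811)/3 = 0.094467
I_{2,2} = (16·0.094467 − 0.096283) / 15 = 0.094346

0.0943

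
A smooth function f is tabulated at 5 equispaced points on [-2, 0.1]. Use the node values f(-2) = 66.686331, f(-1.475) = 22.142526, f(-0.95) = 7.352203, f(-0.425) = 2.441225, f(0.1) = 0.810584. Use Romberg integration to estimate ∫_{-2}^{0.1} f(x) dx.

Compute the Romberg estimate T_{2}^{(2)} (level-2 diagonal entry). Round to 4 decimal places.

31.4390

T_{0}^{(0)} (trapezoid, 1 panel, h=2.1000): 70.871761
T_{1}^{(0)} (trapezoid, 2 panels, h=1.0500): 43.155694
T_{2}^{(0)} (trapezoid, 4 panels, h=0.5250): 34.484316
T_{1}^{(1)} = 43.155694 + (43.155694 − 70.871761)/3 = 33.917005
T_{2}^{(1)} = 34.484316 + (34.484316 − 43.155694)/3 = 31.593857
T_{2}^{(2)} = 31.593857 + (31.593857 − 33.917005)/15 = 31.438980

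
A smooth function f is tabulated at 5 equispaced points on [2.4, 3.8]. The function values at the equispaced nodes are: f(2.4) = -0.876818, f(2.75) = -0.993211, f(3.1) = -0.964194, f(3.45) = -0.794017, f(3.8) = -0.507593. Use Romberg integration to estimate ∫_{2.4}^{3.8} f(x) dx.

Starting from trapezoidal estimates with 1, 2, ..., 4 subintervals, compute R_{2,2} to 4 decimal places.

-1.2204

R_{0,0} (trapezoid, 1 panel, h=1.4000): -0.969088
R_{1,0} (trapezoid, 2 panels, h=0.7000): -1.159480
R_{2,0} (trapezoid, 4 panels, h=0.3500): -1.205270
R_{1,1} = -1.159480 + (-1.159480 − (-0.969088))/3 = -1.222944
R_{2,1} = -1.205270 + (-1.205270 − (-1.159480))/3 = -1.220533
R_{2,2} = -1.220533 + (-1.220533 − (-1.222944))/15 = -1.220372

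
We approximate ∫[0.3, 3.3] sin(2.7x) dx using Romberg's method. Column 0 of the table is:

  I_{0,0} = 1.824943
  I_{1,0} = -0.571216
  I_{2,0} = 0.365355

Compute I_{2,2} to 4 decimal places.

0.8140

Richardson extrapolation on the trapezoidal column (denominator 4−1=3):
I_{1,1} = -0.571216 + (-0.571216 − 1.824943)/3 = -1.369936
I_{2,1} = 0.365355 + (0.365355 − (-0.571216))/3 = 0.677545
I_{2,2} = (16·0.677545 − (-1.369936)) / 15 = 0.814044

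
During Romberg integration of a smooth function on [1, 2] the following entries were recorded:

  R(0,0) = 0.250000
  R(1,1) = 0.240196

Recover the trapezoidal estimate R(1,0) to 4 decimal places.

From R(1,1) = (4·R(1,0) − R(0,0))/3, solve for R(1,0):
4·R(1,0) = 3·0.240196 + 0.250000 = 0.970588
R(1,0) = 0.242647

0.2426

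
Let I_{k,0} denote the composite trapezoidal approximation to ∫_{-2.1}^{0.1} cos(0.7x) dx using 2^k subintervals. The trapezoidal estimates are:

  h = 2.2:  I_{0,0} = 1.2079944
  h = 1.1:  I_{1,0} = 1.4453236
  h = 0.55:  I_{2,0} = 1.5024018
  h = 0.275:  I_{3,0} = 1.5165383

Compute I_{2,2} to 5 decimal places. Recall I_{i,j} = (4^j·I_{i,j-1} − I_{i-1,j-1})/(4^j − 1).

1.52123

I_{1,1} = (4·1.4453236 − 1.2079944) / 3 = 1.5244333
I_{2,1} = 1.5024018 + (1.5024018 − 1.4453236)/3 = 1.5214279
I_{2,2} = (16·1.5214279 − 1.5244333) / 15 = 1.5212275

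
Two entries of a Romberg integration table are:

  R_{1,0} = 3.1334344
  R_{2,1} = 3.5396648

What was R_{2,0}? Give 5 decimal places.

From R_{2,1} = (4·R_{2,0} − R_{1,0})/3, solve for R_{2,0}:
4·R_{2,0} = 3·3.5396648 + 3.1334344 = 13.7524288
R_{2,0} = 3.4381072

3.43811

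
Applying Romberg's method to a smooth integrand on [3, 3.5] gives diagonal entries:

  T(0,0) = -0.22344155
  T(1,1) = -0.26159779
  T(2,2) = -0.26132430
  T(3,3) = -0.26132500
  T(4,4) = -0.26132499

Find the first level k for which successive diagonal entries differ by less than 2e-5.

|T(1,1) − T(0,0)| = 0.03815624 ≥ 2e-5
|T(2,2) − T(1,1)| = 0.00027349 ≥ 2e-5
|T(3,3) − T(2,2)| = 0.00000070 < 2e-5

k = 3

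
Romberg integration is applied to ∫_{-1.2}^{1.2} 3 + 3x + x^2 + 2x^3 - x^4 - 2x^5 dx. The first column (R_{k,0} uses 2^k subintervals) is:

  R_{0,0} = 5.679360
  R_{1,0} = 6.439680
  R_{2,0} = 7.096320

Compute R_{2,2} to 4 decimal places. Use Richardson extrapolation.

7.3567

Richardson extrapolation on the trapezoidal column (denominator 4−1=3):
R_{1,1} = 6.439680 + (6.439680 − 5.679360)/3 = 6.693120
R_{2,1} = 7.096320 + (7.096320 − 6.439680)/3 = 7.315200
R_{2,2} = (16·7.315200 − 6.693120) / 15 = 7.356672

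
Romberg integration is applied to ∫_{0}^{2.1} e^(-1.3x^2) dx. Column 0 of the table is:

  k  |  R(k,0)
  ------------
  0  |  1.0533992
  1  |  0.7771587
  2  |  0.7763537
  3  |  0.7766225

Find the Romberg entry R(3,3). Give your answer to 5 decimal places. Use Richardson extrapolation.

R(1,1) = (4·0.7771587 − 1.0533992) / 3 = 0.6850785
R(2,1) = (4·0.7763537 − 0.7771587) / 3 = 0.7760854
R(3,1) = 0.7766225 + (0.7766225 − 0.7763537)/3 = 0.7767121
R(2,2) = 0.7760854 + (0.7760854 − 0.6850785)/15 = 0.7821525
R(3,2) = (16·0.7767121 − 0.7760854) / 15 = 0.7767539
R(3,3) = (64·0.7767539 − 0.7821525) / 63 = 0.7766682
(Column j=1 coincides with Simpson's rule on the same nodes.)

0.77667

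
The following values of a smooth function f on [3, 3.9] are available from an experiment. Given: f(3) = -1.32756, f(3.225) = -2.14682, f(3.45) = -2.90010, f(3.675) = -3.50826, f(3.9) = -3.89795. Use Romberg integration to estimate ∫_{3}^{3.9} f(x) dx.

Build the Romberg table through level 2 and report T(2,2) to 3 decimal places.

-2.523

T(0,0) (trapezoid, 1 panel, h=0.9000): -2.35148
T(1,0) (trapezoid, 2 panels, h=0.4500): -2.48078
T(2,0) (trapezoid, 4 panels, h=0.2250): -2.51279
T(1,1) = -2.48078 + (-2.48078 − (-2.35148))/3 = -2.52388
T(2,1) = -2.51279 + (-2.51279 − (-2.48078))/3 = -2.52346
T(2,2) = -2.52346 + (-2.52346 − (-2.52388))/15 = -2.52343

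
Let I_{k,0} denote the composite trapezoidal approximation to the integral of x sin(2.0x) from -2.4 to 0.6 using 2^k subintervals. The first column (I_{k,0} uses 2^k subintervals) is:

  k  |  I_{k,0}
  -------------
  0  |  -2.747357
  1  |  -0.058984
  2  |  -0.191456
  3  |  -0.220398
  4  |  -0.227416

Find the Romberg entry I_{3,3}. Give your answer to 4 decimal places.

-0.2284

I_{1,1} = -0.058984 + (-0.058984 − (-2.747357))/3 = 0.837140
I_{2,1} = (4·(-0.191456) − (-0.058984)) / 3 = -0.235613
I_{3,1} = (4·(-0.220398) − (-0.191456)) / 3 = -0.230045
I_{2,2} = -0.235613 + (-0.235613 − 0.837140)/15 = -0.307130
I_{3,2} = (16·(-0.230045) − (-0.235613)) / 15 = -0.229674
I_{3,3} = (64·(-0.229674) − (-0.307130)) / 63 = -0.228445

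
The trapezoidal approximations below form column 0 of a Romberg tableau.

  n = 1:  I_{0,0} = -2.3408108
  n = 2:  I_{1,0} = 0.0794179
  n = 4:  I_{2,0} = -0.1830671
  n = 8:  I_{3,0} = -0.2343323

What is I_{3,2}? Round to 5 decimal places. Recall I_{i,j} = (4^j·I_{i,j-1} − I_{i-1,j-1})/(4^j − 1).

I_{2,1} = -0.1830671 + (-0.1830671 − 0.0794179)/3 = -0.2705621
I_{3,1} = -0.2343323 + (-0.2343323 − (-0.1830671))/3 = -0.2514207
I_{3,2} = -0.2514207 + (-0.2514207 − (-0.2705621))/15 = -0.2501446

-0.25014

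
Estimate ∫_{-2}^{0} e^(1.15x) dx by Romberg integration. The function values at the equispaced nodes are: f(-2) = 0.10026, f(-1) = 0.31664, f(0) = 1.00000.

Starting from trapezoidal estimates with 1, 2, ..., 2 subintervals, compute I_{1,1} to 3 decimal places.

I_{0,0} (trapezoid, 1 panel, h=2.0000): 1.10026
I_{1,0} (trapezoid, 2 panels, h=1.0000): 0.86677
I_{1,1} = 0.86677 + (0.86677 − 1.10026)/3 = 0.78894

0.789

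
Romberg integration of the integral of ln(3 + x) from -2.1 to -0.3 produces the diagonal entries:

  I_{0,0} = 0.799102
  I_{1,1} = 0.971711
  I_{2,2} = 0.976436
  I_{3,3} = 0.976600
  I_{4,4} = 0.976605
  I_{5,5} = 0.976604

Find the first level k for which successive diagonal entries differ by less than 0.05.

k = 2

|I_{1,1} − I_{0,0}| = 0.172609 ≥ 0.05
|I_{2,2} − I_{1,1}| = 0.004725 < 0.05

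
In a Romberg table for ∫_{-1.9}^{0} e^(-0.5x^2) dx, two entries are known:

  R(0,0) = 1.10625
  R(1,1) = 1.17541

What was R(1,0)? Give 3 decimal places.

1.158

From R(1,1) = (4·R(1,0) − R(0,0))/3, solve for R(1,0):
4·R(1,0) = 3·1.17541 + 1.10625 = 4.63248
R(1,0) = 1.15812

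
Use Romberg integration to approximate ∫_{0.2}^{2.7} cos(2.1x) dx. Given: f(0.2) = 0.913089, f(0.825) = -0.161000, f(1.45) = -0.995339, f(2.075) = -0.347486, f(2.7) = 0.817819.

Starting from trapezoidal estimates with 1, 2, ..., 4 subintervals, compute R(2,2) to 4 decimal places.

R(0,0) (trapezoid, 1 panel, h=2.5000): 2.163635
R(1,0) (trapezoid, 2 panels, h=1.2500): -0.162356
R(2,0) (trapezoid, 4 panels, h=0.6250): -0.398982
R(1,1) = -0.162356 + (-0.162356 − 2.163635)/3 = -0.937686
R(2,1) = -0.398982 + (-0.398982 − (-0.162356))/3 = -0.477857
R(2,2) = -0.477857 + (-0.477857 − (-0.937686))/15 = -0.447202

-0.4472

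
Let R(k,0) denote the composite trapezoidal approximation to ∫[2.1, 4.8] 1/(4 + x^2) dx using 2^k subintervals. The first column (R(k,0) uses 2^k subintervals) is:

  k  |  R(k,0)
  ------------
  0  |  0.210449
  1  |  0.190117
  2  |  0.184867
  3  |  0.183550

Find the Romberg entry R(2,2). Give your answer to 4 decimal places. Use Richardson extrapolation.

R(1,1) = (4·0.190117 − 0.210449) / 3 = 0.183340
R(2,1) = (4·0.184867 − 0.190117) / 3 = 0.183117
R(2,2) = (16·0.183117 − 0.183340) / 15 = 0.183102

0.1831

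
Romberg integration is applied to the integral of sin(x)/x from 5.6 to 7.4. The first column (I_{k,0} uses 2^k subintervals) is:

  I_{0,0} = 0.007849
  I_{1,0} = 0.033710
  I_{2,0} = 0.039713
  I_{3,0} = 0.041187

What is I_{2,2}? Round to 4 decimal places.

0.0417

Richardson extrapolation on the trapezoidal column (denominator 4−1=3):
I_{1,1} = 0.033710 + (0.033710 − 0.007849)/3 = 0.042330
I_{2,1} = (4·0.039713 − 0.033710) / 3 = 0.041714
I_{2,2} = 0.041714 + (0.041714 − 0.042330)/15 = 0.041673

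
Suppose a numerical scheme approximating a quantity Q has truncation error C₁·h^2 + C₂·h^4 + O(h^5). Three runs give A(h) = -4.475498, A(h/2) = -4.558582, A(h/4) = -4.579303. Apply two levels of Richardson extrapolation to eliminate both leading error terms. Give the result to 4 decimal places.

First eliminate the h^2 term (factor 2^2 = 4):
  B₁ = (4·(-4.558582) − (-4.475498))/3 = -4.586277
  B₂ = (4·(-4.579303) − (-4.558582))/3 = -4.586210
Then eliminate the h^4 term (factor 2^4 = 16):
  (16·(-4.586210) − (-4.586277))/15 = -4.586206

-4.5862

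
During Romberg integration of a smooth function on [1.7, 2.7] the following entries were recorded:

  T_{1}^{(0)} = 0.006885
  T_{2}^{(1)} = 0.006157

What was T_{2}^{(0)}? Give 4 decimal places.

0.0063

From T_{2}^{(1)} = (4·T_{2}^{(0)} − T_{1}^{(0)})/3, solve for T_{2}^{(0)}:
4·T_{2}^{(0)} = 3·0.006157 + 0.006885 = 0.025356
T_{2}^{(0)} = 0.006339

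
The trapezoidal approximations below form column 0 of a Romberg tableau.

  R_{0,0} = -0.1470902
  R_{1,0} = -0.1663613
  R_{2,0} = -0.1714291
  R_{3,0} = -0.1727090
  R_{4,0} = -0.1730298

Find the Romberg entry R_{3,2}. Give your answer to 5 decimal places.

Richardson extrapolation on the trapezoidal column (denominator 4−1=3):
R_{2,1} = (4·(-0.1714291) − (-0.1663613)) / 3 = -0.1731184
R_{3,1} = -0.1727090 + (-0.1727090 − (-0.1714291))/3 = -0.1731356
R_{3,2} = (16·(-0.1731356) − (-0.1731184)) / 15 = -0.1731367

-0.17314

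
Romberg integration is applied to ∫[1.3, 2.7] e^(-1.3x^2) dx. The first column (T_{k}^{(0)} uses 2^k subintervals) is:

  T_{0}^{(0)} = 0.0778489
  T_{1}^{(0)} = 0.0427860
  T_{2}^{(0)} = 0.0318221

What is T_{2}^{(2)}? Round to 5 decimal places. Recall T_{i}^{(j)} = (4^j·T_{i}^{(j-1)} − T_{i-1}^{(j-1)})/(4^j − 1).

Richardson extrapolation on the trapezoidal column (denominator 4−1=3):
T_{1}^{(1)} = (4·0.0427860 − 0.0778489) / 3 = 0.0310984
T_{2}^{(1)} = (4·0.0318221 − 0.0427860) / 3 = 0.0281675
T_{2}^{(2)} = 0.0281675 + (0.0281675 − 0.0310984)/15 = 0.0279721

0.02797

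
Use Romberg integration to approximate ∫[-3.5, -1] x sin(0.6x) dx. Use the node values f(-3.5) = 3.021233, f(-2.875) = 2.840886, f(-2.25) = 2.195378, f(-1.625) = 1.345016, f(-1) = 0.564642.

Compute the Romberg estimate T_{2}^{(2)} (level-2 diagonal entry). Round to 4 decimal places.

5.1498

T_{0}^{(0)} (trapezoid, 1 panel, h=2.5000): 4.482344
T_{1}^{(0)} (trapezoid, 2 panels, h=1.2500): 4.985394
T_{2}^{(0)} (trapezoid, 4 panels, h=0.6250): 5.108886
T_{1}^{(1)} = 4.985394 + (4.985394 − 4.482344)/3 = 5.153077
T_{2}^{(1)} = 5.108886 + (5.108886 − 4.985394)/3 = 5.150050
T_{2}^{(2)} = 5.150050 + (5.150050 − 5.153077)/15 = 5.149848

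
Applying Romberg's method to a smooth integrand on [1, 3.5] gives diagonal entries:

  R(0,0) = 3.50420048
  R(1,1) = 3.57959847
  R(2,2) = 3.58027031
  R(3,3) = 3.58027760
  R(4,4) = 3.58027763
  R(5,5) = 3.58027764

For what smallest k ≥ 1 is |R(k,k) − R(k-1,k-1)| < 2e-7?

|R(1,1) − R(0,0)| = 0.07539799 ≥ 2e-7
|R(2,2) − R(1,1)| = 0.00067184 ≥ 2e-7
|R(3,3) − R(2,2)| = 0.00000729 ≥ 2e-7
|R(4,4) − R(3,3)| = 0.00000003 < 2e-7

k = 4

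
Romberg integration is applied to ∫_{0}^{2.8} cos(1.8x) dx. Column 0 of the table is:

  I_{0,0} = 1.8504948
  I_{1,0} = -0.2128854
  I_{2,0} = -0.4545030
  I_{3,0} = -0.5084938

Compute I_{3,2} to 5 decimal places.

-0.52592

Richardson extrapolation on the trapezoidal column (denominator 4−1=3):
I_{2,1} = (4·(-0.4545030) − (-0.2128854)) / 3 = -0.5350422
I_{3,1} = -0.5084938 + (-0.5084938 − (-0.4545030))/3 = -0.5264907
I_{3,2} = (16·(-0.5264907) − (-0.5350422)) / 15 = -0.5259206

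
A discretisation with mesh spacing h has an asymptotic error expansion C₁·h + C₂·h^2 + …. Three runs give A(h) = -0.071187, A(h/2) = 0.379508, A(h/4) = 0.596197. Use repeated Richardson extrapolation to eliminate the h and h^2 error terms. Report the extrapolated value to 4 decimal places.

0.8071

First eliminate the h term (factor 2^1 = 2):
  B₁ = (2·0.379508 − (-0.071187))/1 = 0.830203
  B₂ = (2·0.596197 − 0.379508)/1 = 0.812886
Then eliminate the h^2 term (factor 2^2 = 4):
  (4·0.812886 − 0.830203)/3 = 0.807114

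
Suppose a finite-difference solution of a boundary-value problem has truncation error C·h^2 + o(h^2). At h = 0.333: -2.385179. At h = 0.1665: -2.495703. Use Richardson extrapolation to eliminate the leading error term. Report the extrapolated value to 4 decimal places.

-2.5325

Extrapolated value = (4·A(h/2) − A(h)) / (4 − 1)
= (4·(-2.495703) − (-2.385179)) / 3
= -7.597633 / 3 = -2.532544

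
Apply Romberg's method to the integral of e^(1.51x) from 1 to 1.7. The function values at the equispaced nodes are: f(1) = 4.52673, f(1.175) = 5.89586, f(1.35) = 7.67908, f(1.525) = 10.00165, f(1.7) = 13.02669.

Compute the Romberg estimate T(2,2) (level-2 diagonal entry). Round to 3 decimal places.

5.629

T(0,0) (trapezoid, 1 panel, h=0.7000): 6.14370
T(1,0) (trapezoid, 2 panels, h=0.3500): 5.75953
T(2,0) (trapezoid, 4 panels, h=0.1750): 5.66183
T(1,1) = 5.75953 + (5.75953 − 6.14370)/3 = 5.63147
T(2,1) = 5.66183 + (5.66183 − 5.75953)/3 = 5.62926
T(2,2) = 5.62926 + (5.62926 − 5.63147)/15 = 5.62911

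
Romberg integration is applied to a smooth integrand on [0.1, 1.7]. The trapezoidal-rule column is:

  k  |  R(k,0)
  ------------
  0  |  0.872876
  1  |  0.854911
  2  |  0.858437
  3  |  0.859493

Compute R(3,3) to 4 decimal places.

0.8599

Richardson extrapolation on the trapezoidal column (denominator 4−1=3):
R(1,1) = 0.854911 + (0.854911 − 0.872876)/3 = 0.848923
R(2,1) = (4·0.858437 − 0.854911) / 3 = 0.859612
R(3,1) = (4·0.859493 − 0.858437) / 3 = 0.859845
R(2,2) = 0.859612 + (0.859612 − 0.848923)/15 = 0.860325
R(3,2) = 0.859845 + (0.859845 − 0.859612)/15 = 0.859861
R(3,3) = (64·0.859861 − 0.860325) / 63 = 0.859854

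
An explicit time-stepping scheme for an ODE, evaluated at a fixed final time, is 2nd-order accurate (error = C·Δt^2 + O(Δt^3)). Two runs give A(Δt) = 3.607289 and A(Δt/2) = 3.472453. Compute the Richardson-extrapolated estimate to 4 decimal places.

3.4275

Extrapolated value = (4·A(Δt/2) − A(Δt)) / (4 − 1)
= (4·3.472453 − 3.607289) / 3
= 10.282523 / 3 = 3.427508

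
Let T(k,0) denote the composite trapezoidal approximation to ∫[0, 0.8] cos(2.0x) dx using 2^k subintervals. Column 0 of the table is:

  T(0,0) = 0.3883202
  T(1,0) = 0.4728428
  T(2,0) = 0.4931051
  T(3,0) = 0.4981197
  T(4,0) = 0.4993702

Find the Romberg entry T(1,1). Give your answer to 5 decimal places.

0.50102

Richardson extrapolation on the trapezoidal column (denominator 4−1=3):
T(1,1) = 0.4728428 + (0.4728428 − 0.3883202)/3 = 0.5010170
(Column j=1 coincides with Simpson's rule on the same nodes.)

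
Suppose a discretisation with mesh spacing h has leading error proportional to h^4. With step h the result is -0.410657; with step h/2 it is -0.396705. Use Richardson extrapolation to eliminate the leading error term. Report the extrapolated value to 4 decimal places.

Extrapolated value = (16·A(h/2) − A(h)) / (16 − 1)
= (16·(-0.396705) − (-0.410657)) / 15
= -5.936623 / 15 = -0.395775

-0.3958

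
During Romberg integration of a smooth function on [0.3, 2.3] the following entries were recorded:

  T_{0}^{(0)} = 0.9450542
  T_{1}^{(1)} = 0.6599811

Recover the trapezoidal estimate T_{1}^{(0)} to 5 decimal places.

From T_{1}^{(1)} = (4·T_{1}^{(0)} − T_{0}^{(0)})/3, solve for T_{1}^{(0)}:
4·T_{1}^{(0)} = 3·0.6599811 + 0.9450542 = 2.9249975
T_{1}^{(0)} = 0.7312494

0.73125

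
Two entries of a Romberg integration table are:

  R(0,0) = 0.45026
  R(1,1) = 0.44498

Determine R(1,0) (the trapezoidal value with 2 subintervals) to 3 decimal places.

From R(1,1) = (4·R(1,0) − R(0,0))/3, solve for R(1,0):
4·R(1,0) = 3·0.44498 + 0.45026 = 1.78520
R(1,0) = 0.44630

0.446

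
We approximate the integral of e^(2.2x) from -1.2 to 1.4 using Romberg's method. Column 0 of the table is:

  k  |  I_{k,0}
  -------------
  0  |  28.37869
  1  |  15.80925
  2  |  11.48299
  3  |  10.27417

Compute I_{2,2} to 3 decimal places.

9.936

Richardson extrapolation on the trapezoidal column (denominator 4−1=3):
I_{1,1} = (4·15.80925 − 28.37869) / 3 = 11.61944
I_{2,1} = 11.48299 + (11.48299 − 15.80925)/3 = 10.04090
I_{2,2} = (16·10.04090 − 11.61944) / 15 = 9.93566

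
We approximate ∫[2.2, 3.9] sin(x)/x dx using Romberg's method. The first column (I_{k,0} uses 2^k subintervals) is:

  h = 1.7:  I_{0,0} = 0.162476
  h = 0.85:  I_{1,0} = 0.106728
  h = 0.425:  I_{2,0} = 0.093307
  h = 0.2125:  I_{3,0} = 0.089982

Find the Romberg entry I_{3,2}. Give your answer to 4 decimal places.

Richardson extrapolation on the trapezoidal column (denominator 4−1=3):
I_{2,1} = 0.093307 + (0.093307 − 0.106728)/3 = 0.088833
I_{3,1} = 0.089982 + (0.089982 − 0.093307)/3 = 0.088874
I_{3,2} = (16·0.088874 − 0.088833) / 15 = 0.088877

0.0889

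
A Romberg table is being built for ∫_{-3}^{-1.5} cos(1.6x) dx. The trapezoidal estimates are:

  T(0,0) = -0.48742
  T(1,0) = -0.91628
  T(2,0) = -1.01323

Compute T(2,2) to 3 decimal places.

-1.045

Richardson extrapolation on the trapezoidal column (denominator 4−1=3):
T(1,1) = (4·(-0.91628) − (-0.48742)) / 3 = -1.05923
T(2,1) = -1.01323 + (-1.01323 − (-0.91628))/3 = -1.04555
T(2,2) = (16·(-1.04555) − (-1.05923)) / 15 = -1.04464
(Column j=1 coincides with Simpson's rule on the same nodes.)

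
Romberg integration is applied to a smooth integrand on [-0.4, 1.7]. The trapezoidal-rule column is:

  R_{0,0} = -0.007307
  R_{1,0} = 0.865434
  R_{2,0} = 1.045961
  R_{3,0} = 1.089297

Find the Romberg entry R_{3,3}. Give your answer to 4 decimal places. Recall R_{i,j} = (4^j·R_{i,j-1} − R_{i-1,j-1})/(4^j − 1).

1.1036

Richardson extrapolation on the trapezoidal column (denominator 4−1=3):
R_{1,1} = (4·0.865434 − (-0.007307)) / 3 = 1.156348
R_{2,1} = (4·1.045961 − 0.865434) / 3 = 1.106137
R_{3,1} = 1.089297 + (1.089297 − 1.045961)/3 = 1.103742
R_{2,2} = 1.106137 + (1.106137 − 1.156348)/15 = 1.102790
R_{3,2} = 1.103742 + (1.103742 − 1.106137)/15 = 1.103582
R_{3,3} = 1.103582 + (1.103582 − 1.102790)/63 = 1.103595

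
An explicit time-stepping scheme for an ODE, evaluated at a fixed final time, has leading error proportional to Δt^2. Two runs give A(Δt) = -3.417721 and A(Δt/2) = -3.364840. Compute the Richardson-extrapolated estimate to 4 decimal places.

-3.3472

The leading error scales as Δt^2; refining by a factor of 2 reduces it by 2^2 = 4.
Extrapolated value = (4·A(Δt/2) − A(Δt)) / (4 − 1)
= (4·(-3.364840) − (-3.417721)) / 3
= -10.041639 / 3 = -3.347213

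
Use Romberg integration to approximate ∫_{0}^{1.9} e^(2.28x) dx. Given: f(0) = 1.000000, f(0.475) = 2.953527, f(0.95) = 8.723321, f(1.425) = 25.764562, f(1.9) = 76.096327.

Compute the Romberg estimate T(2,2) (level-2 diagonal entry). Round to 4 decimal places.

33.0037

T(0,0) (trapezoid, 1 panel, h=1.9000): 73.241511
T(1,0) (trapezoid, 2 panels, h=0.9500): 44.907910
T(2,0) (trapezoid, 4 panels, h=0.4750): 36.095047
T(1,1) = 44.907910 + (44.907910 − 73.241511)/3 = 35.463376
T(2,1) = 36.095047 + (36.095047 − 44.907910)/3 = 33.157426
T(2,2) = 33.157426 + (33.157426 − 35.463376)/15 = 33.003696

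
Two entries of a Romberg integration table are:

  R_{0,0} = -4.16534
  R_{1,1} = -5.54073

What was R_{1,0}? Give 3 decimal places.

From R_{1,1} = (4·R_{1,0} − R_{0,0})/3, solve for R_{1,0}:
4·R_{1,0} = 3·(-5.54073) + (-4.16534) = -20.78753
R_{1,0} = -5.19688

-5.197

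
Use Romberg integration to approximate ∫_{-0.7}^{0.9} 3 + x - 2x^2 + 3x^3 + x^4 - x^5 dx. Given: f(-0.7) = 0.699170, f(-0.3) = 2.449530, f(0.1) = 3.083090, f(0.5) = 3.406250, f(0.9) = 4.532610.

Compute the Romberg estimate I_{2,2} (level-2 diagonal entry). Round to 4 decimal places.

I_{0,0} (trapezoid, 1 panel, h=1.6000): 4.185424
I_{1,0} (trapezoid, 2 panels, h=0.8000): 4.559184
I_{2,0} (trapezoid, 4 panels, h=0.4000): 4.621904
I_{1,1} = 4.559184 + (4.559184 − 4.185424)/3 = 4.683771
I_{2,1} = 4.621904 + (4.621904 − 4.559184)/3 = 4.642811
I_{2,2} = 4.642811 + (4.642811 − 4.683771)/15 = 4.640080

4.6401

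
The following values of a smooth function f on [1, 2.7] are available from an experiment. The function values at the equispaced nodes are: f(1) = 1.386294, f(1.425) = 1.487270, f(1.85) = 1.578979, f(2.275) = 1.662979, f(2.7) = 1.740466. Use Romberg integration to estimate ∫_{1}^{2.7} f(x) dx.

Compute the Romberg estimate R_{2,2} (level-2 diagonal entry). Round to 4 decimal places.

2.6755

R_{0,0} (trapezoid, 1 panel, h=1.7000): 2.657746
R_{1,0} (trapezoid, 2 panels, h=0.8500): 2.671005
R_{2,0} (trapezoid, 4 panels, h=0.4250): 2.674358
R_{1,1} = 2.671005 + (2.671005 − 2.657746)/3 = 2.675425
R_{2,1} = 2.674358 + (2.674358 − 2.671005)/3 = 2.675476
R_{2,2} = 2.675476 + (2.675476 − 2.675425)/15 = 2.675479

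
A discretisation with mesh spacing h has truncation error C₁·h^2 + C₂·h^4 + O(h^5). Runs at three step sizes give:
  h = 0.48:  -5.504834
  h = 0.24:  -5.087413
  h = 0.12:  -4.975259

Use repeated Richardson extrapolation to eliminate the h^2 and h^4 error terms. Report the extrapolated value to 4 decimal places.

-4.9372

First eliminate the h^2 term (factor 2^2 = 4):
  B₁ = (4·(-5.087413) − (-5.504834))/3 = -4.948273
  B₂ = (4·(-4.975259) − (-5.087413))/3 = -4.937874
Then eliminate the h^4 term (factor 2^4 = 16):
  (16·(-4.937874) − (-4.948273))/15 = -4.937181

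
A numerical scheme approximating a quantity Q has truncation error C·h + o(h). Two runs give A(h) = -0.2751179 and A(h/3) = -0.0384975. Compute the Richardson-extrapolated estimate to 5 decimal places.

The leading error scales as h; refining by a factor of 3 reduces it by 3^1 = 3.
Extrapolated value = (3·A(h/3) − A(h)) / (3 − 1)
= (3·(-0.0384975) − (-0.2751179)) / 2
= 0.1596254 / 2 = 0.0798127

0.07981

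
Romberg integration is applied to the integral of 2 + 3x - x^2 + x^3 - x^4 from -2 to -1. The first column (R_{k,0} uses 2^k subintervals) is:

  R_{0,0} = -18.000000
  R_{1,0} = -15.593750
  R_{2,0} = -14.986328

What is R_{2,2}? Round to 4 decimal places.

Richardson extrapolation on the trapezoidal column (denominator 4−1=3):
R_{1,1} = (4·(-15.593750) − (-18.000000)) / 3 = -14.791667
R_{2,1} = (4·(-14.986328) − (-15.593750)) / 3 = -14.783854
R_{2,2} = (16·(-14.783854) − (-14.791667)) / 15 = -14.783333

-14.7833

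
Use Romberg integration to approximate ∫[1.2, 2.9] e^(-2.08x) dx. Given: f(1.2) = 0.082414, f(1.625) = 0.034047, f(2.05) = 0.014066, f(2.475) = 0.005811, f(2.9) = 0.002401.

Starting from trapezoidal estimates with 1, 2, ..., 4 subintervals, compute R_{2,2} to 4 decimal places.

0.0385

R_{0,0} (trapezoid, 1 panel, h=1.7000): 0.072093
R_{1,0} (trapezoid, 2 panels, h=0.8500): 0.048002
R_{2,0} (trapezoid, 4 panels, h=0.4250): 0.040941
R_{1,1} = 0.048002 + (0.048002 − 0.072093)/3 = 0.039972
R_{2,1} = 0.040941 + (0.040941 − 0.048002)/3 = 0.038587
R_{2,2} = 0.038587 + (0.038587 − 0.039972)/15 = 0.038495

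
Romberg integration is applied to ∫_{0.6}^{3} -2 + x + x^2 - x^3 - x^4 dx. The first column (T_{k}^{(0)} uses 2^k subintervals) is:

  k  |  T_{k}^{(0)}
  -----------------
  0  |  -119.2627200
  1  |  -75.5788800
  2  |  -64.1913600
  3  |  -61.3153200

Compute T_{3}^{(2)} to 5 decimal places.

-60.35405

Richardson extrapolation on the trapezoidal column (denominator 4−1=3):
T_{2}^{(1)} = -64.1913600 + (-64.1913600 − (-75.5788800))/3 = -60.3955200
T_{3}^{(1)} = -61.3153200 + (-61.3153200 − (-64.1913600))/3 = -60.3566400
T_{3}^{(2)} = (16·(-60.3566400) − (-60.3955200)) / 15 = -60.3540480
(Column j=1 coincides with Simpson's rule on the same nodes.)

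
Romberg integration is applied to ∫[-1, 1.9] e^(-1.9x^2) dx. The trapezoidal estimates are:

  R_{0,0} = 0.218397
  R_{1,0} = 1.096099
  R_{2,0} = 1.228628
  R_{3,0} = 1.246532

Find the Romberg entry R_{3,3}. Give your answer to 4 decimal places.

1.2509

Richardson extrapolation on the trapezoidal column (denominator 4−1=3):
R_{1,1} = (4·1.096099 − 0.218397) / 3 = 1.388666
R_{2,1} = (4·1.228628 − 1.096099) / 3 = 1.272804
R_{3,1} = 1.246532 + (1.246532 − 1.228628)/3 = 1.252500
R_{2,2} = 1.272804 + (1.272804 − 1.388666)/15 = 1.265080
R_{3,2} = 1.252500 + (1.252500 − 1.272804)/15 = 1.251146
R_{3,3} = 1.251146 + (1.251146 − 1.265080)/63 = 1.250925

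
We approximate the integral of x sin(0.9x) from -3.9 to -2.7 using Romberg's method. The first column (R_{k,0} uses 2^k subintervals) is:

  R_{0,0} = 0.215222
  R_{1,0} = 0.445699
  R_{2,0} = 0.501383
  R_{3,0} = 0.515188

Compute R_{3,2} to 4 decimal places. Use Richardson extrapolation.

0.5198

Richardson extrapolation on the trapezoidal column (denominator 4−1=3):
R_{2,1} = 0.501383 + (0.501383 − 0.445699)/3 = 0.519944
R_{3,1} = 0.515188 + (0.515188 − 0.501383)/3 = 0.519790
R_{3,2} = 0.519790 + (0.519790 − 0.519944)/15 = 0.519780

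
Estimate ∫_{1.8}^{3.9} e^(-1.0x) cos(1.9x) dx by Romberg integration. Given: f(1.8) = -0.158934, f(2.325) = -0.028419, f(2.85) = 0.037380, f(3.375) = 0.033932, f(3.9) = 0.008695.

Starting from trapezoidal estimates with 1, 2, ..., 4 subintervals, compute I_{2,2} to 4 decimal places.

I_{0,0} (trapezoid, 1 panel, h=2.1000): -0.157751
I_{1,0} (trapezoid, 2 panels, h=1.0500): -0.039626
I_{2,0} (trapezoid, 4 panels, h=0.5250): -0.016919
I_{1,1} = -0.039626 + (-0.039626 − (-0.157751))/3 = -0.000251
I_{2,1} = -0.016919 + (-0.016919 − (-0.039626))/3 = -0.009350
I_{2,2} = -0.009350 + (-0.009350 − (-0.000251))/15 = -0.009957

-0.0100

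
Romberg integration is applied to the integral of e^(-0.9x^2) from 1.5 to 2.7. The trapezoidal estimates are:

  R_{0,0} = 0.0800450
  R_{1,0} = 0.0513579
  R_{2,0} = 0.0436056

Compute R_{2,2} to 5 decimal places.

R_{1,1} = (4·0.0513579 − 0.0800450) / 3 = 0.0417955
R_{2,1} = (4·0.0436056 − 0.0513579) / 3 = 0.0410215
R_{2,2} = (16·0.0410215 − 0.0417955) / 15 = 0.0409699

0.04097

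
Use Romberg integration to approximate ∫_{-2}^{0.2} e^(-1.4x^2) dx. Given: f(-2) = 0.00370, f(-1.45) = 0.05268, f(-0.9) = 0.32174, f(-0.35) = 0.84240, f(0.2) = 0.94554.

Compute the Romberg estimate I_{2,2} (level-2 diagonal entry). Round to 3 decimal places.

I_{0,0} (trapezoid, 1 panel, h=2.2000): 1.04416
I_{1,0} (trapezoid, 2 panels, h=1.1000): 0.87600
I_{2,0} (trapezoid, 4 panels, h=0.5500): 0.93029
I_{1,1} = 0.87600 + (0.87600 − 1.04416)/3 = 0.81995
I_{2,1} = 0.93029 + (0.93029 − 0.87600)/3 = 0.94839
I_{2,2} = 0.94839 + (0.94839 − 0.81995)/15 = 0.95695

0.957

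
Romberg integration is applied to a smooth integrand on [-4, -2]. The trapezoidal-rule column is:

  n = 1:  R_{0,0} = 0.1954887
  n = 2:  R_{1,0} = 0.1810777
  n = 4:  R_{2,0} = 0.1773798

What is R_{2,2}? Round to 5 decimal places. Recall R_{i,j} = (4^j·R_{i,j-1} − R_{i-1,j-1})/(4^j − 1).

R_{1,1} = 0.1810777 + (0.1810777 − 0.1954887)/3 = 0.1762740
R_{2,1} = (4·0.1773798 − 0.1810777) / 3 = 0.1761472
R_{2,2} = 0.1761472 + (0.1761472 − 0.1762740)/15 = 0.1761387

0.17614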